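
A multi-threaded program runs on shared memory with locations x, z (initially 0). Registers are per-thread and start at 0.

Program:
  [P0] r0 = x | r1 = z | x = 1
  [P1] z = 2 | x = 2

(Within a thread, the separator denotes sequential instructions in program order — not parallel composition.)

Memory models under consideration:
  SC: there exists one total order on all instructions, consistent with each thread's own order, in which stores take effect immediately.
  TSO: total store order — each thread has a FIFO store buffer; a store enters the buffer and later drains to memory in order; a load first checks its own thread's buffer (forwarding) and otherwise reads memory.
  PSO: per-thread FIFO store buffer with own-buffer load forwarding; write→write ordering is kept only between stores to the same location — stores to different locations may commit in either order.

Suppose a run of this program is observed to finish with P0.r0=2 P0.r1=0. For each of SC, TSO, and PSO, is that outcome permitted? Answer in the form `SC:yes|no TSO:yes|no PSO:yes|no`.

outcome vector order: (P0.r0,P0.r1)
SC: 3 outcomes — {0/0 0/2 2/2}
TSO: 3 outcomes — {0/0 0/2 2/2}
PSO: 4 outcomes — {0/0 0/2 2/0 2/2}
target 2/0 ∈ {PSO}

SC:no TSO:no PSO:yes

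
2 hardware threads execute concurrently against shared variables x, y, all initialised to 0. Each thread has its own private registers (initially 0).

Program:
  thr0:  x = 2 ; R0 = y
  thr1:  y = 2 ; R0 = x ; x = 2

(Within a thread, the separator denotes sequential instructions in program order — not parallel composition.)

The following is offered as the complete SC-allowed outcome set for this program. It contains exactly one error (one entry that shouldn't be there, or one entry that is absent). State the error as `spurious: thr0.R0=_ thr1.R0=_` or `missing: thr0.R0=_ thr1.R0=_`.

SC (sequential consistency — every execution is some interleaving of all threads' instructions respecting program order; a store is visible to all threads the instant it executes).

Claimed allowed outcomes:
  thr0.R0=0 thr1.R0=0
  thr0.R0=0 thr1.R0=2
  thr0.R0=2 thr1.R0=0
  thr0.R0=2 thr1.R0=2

outcome vector order: (thr0.R0,thr1.R0)
SC (3): <0 2> <2 0> <2 2>
claimed∖SC = {<0 0>}

spurious: thr0.R0=0 thr1.R0=0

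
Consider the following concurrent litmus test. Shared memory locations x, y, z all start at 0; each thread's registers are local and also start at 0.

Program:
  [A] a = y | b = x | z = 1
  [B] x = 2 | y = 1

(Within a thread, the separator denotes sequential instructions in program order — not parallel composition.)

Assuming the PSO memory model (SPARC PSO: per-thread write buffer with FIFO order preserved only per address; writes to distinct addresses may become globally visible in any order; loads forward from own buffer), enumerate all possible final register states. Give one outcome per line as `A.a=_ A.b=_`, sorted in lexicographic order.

outcome vector order: (A.a,A.b)
|PSO outcomes| = 4

A.a=0 A.b=0
A.a=0 A.b=2
A.a=1 A.b=0
A.a=1 A.b=2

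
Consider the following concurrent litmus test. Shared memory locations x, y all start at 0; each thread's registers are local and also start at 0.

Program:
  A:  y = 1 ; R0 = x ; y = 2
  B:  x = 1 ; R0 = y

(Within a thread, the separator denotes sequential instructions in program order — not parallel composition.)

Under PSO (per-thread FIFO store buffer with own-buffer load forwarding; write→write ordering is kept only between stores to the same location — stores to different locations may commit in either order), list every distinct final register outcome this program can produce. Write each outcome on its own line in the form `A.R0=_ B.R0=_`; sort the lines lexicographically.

outcome vector order: (A.R0,B.R0)
|PSO outcomes| = 6

A.R0=0 B.R0=0
A.R0=0 B.R0=1
A.R0=0 B.R0=2
A.R0=1 B.R0=0
A.R0=1 B.R0=1
A.R0=1 B.R0=2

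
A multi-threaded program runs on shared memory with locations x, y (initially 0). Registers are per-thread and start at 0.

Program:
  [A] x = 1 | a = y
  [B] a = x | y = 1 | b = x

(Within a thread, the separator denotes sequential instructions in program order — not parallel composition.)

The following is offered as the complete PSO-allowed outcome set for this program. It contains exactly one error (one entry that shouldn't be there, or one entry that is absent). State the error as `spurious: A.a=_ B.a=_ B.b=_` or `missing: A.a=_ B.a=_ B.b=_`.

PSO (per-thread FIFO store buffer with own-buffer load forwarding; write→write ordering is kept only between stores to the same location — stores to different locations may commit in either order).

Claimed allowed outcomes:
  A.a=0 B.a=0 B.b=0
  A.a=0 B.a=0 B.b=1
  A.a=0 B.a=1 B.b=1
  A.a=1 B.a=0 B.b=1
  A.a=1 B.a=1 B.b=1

outcome vector order: (A.a,B.a,B.b)
under PSO → 000; 001; 011; 100; 101; 111
PSO∖claimed = {100}

missing: A.a=1 B.a=0 B.b=0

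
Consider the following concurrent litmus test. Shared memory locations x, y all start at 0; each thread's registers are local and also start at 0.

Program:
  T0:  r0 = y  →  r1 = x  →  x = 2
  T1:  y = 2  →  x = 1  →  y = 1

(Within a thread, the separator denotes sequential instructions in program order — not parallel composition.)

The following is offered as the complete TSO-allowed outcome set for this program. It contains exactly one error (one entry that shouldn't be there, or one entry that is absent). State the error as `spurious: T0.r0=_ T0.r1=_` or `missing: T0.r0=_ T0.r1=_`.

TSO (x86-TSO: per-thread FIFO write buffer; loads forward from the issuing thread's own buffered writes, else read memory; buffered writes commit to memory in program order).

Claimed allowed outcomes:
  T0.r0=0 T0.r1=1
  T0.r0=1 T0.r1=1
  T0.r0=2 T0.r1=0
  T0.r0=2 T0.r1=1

outcome vector order: (T0.r0,T0.r1)
TSO (5): <0 0> <0 1> <1 1> <2 0> <2 1>
TSO∖claimed = {<0 0>}

missing: T0.r0=0 T0.r1=0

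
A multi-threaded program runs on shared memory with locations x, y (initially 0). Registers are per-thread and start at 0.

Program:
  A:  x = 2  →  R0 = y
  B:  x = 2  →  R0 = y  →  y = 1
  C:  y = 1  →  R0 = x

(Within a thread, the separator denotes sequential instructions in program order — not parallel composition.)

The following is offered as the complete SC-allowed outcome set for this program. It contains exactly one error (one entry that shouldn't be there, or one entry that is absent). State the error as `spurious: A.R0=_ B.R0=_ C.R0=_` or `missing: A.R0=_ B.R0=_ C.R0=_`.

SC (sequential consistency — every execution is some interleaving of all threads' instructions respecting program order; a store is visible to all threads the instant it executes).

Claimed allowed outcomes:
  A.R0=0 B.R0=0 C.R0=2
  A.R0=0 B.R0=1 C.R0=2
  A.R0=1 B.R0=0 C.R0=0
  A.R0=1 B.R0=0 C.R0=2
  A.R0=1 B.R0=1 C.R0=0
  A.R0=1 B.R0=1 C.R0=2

spurious: A.R0=1 B.R0=0 C.R0=0

outcome vector order: (A.R0,B.R0,C.R0)
SC (5): 0/0/2; 0/1/2; 1/0/2; 1/1/0; 1/1/2
claimed∖SC = {1/0/0}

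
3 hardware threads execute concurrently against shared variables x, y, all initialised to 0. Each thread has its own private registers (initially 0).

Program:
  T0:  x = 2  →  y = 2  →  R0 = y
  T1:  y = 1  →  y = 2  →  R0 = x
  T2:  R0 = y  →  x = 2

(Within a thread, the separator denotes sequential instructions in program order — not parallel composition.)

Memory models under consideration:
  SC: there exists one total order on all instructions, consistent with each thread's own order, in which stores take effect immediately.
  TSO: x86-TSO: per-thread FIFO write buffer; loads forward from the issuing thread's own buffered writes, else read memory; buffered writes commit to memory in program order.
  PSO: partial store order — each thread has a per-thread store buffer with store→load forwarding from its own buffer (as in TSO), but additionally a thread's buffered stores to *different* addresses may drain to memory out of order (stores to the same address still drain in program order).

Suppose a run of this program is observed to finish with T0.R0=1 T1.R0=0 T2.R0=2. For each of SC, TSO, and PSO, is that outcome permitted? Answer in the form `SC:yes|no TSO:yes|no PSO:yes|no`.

outcome vector order: (T0.R0,T1.R0,T2.R0)
SC (9): 1/2/0 1/2/1 1/2/2 2/0/0 2/0/1 2/0/2 2/2/0 2/2/1 2/2/2
TSO (12): 1/0/0 1/0/1 1/0/2 1/2/0 1/2/1 1/2/2 2/0/0 2/0/1 2/0/2 2/2/0 2/2/1 2/2/2
PSO (12): 1/0/0 1/0/1 1/0/2 1/2/0 1/2/1 1/2/2 2/0/0 2/0/1 2/0/2 2/2/0 2/2/1 2/2/2
target 1/0/2 ∈ {TSO,PSO}

SC:no TSO:yes PSO:yes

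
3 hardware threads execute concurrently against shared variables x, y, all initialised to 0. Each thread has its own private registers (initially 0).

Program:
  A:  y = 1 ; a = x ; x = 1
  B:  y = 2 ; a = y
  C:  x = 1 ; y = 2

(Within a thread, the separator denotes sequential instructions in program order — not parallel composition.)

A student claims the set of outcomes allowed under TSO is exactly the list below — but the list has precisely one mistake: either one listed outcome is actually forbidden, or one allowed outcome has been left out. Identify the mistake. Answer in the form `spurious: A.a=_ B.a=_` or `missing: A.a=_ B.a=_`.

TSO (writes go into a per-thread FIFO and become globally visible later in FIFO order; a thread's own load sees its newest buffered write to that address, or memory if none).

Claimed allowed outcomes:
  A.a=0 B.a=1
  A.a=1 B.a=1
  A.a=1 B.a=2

outcome vector order: (A.a,B.a)
[TSO] allowed = {(0,1), (0,2), (1,1), (1,2)}
TSO∖claimed = {(0,2)}

missing: A.a=0 B.a=2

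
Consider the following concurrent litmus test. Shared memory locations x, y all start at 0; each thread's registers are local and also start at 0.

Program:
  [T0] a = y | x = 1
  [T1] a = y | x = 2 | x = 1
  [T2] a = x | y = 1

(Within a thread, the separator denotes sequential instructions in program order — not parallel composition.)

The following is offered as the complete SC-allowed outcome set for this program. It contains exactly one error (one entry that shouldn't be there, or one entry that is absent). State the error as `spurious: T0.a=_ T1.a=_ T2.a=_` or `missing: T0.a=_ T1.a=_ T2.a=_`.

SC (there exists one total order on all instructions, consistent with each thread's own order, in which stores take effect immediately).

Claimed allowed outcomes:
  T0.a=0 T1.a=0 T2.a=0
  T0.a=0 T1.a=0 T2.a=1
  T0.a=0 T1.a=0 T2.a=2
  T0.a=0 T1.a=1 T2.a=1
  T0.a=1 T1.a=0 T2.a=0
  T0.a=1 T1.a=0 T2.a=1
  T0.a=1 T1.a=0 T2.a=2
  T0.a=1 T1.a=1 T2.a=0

missing: T0.a=0 T1.a=1 T2.a=0

outcome vector order: (T0.a,T1.a,T2.a)
[SC] allowed = {(0,0,0); (0,0,1); (0,0,2); (0,1,0); (0,1,1); (1,0,0); (1,0,1); (1,0,2); (1,1,0)}
SC∖claimed = {(0,1,0)}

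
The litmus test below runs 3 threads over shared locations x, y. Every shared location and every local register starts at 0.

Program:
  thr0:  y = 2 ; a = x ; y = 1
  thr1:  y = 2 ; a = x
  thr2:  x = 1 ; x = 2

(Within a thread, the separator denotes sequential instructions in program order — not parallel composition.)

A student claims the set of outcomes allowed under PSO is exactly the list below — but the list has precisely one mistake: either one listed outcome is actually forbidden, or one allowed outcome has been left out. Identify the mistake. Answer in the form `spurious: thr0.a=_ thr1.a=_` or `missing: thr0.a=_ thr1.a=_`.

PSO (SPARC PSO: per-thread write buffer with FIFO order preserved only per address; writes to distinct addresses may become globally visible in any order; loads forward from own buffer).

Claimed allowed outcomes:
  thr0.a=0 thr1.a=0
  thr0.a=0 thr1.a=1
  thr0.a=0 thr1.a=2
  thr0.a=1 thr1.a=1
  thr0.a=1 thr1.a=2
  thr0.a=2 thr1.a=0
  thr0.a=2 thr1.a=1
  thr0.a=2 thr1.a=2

outcome vector order: (thr0.a,thr1.a)
under PSO → (0,0), (0,1), (0,2), (1,0), (1,1), (1,2), (2,0), (2,1), (2,2)
PSO∖claimed = {(1,0)}

missing: thr0.a=1 thr1.a=0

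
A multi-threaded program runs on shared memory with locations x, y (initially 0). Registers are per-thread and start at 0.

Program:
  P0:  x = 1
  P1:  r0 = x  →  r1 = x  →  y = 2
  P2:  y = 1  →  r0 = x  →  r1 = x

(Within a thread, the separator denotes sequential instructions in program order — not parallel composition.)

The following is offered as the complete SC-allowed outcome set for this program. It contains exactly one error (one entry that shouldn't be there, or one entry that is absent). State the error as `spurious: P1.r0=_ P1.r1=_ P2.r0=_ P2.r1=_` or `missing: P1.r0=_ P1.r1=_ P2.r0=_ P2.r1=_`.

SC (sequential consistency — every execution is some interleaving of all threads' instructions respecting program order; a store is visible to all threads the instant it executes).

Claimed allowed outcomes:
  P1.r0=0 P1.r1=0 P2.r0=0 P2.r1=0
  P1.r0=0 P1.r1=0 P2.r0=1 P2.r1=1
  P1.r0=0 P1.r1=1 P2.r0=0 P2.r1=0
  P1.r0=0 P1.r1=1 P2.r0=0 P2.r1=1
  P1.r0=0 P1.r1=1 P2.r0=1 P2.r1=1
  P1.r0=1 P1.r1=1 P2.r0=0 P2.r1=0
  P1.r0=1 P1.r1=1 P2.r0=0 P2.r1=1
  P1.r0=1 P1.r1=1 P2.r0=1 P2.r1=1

outcome vector order: (P1.r0,P1.r1,P2.r0,P2.r1)
[SC] allowed = {(0,0,0,0), (0,0,0,1), (0,0,1,1), (0,1,0,0), (0,1,0,1), (0,1,1,1), (1,1,0,0), (1,1,0,1), (1,1,1,1)}
SC∖claimed = {(0,0,0,1)}

missing: P1.r0=0 P1.r1=0 P2.r0=0 P2.r1=1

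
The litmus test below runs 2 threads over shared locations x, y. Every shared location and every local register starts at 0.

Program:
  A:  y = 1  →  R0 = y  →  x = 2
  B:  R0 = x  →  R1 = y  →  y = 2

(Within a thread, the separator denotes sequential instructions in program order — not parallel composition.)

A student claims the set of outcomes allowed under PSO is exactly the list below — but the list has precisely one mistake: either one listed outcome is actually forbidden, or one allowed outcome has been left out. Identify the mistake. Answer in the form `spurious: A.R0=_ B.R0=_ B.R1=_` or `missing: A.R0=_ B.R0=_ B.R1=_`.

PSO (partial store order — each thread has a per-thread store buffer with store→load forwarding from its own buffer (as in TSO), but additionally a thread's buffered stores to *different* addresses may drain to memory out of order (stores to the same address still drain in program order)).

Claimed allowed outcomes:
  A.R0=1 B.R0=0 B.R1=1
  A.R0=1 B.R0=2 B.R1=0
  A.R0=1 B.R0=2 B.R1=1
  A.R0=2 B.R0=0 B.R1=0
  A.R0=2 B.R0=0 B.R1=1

outcome vector order: (A.R0,B.R0,B.R1)
PSO (6): (1,0,0), (1,0,1), (1,2,0), (1,2,1), (2,0,0), (2,0,1)
PSO∖claimed = {(1,0,0)}

missing: A.R0=1 B.R0=0 B.R1=0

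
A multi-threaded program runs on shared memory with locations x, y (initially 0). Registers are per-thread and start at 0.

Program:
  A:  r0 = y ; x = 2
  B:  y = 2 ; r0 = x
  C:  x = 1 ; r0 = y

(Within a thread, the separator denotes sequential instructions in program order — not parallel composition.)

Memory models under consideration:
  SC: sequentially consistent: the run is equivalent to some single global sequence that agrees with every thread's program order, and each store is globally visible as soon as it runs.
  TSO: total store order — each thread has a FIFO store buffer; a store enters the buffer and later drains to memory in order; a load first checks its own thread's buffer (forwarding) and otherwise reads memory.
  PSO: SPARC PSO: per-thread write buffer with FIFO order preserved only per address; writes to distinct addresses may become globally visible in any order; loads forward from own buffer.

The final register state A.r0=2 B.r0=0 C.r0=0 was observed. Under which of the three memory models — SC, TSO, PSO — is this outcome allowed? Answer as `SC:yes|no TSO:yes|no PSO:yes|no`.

SC:no TSO:yes PSO:yes

outcome vector order: (A.r0,B.r0,C.r0)
[SC] allowed = {(0,0,2); (0,1,0); (0,1,2); (0,2,0); (0,2,2); (2,0,2); (2,1,0); (2,1,2); (2,2,0); (2,2,2)}
[TSO] allowed = {(0,0,0); (0,0,2); (0,1,0); (0,1,2); (0,2,0); (0,2,2); (2,0,0); (2,0,2); (2,1,0); (2,1,2); (2,2,0); (2,2,2)}
[PSO] allowed = {(0,0,0); (0,0,2); (0,1,0); (0,1,2); (0,2,0); (0,2,2); (2,0,0); (2,0,2); (2,1,0); (2,1,2); (2,2,0); (2,2,2)}
target (2,0,0) ∈ {TSO,PSO}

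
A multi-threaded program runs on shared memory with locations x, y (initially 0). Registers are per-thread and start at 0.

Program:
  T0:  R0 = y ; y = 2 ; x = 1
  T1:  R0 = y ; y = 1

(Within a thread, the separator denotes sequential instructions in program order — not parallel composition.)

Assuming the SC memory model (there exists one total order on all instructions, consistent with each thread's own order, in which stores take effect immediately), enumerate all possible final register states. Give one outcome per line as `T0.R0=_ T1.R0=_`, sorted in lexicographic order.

outcome vector order: (T0.R0,T1.R0)
|SC outcomes| = 3

T0.R0=0 T1.R0=0
T0.R0=0 T1.R0=2
T0.R0=1 T1.R0=0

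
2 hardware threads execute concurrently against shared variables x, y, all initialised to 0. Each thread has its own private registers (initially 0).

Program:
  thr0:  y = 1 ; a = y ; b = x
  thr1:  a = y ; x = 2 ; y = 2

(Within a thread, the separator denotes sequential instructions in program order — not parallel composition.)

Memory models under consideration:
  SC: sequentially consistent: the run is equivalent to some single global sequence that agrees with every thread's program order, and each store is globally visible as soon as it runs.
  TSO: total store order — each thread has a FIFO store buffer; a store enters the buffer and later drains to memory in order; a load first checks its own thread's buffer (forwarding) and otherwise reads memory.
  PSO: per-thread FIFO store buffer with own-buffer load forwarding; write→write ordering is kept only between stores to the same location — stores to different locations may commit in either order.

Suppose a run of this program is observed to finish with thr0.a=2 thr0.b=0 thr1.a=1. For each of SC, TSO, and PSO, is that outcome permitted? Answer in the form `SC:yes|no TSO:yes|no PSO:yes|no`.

outcome vector order: (thr0.a,thr0.b,thr1.a)
under SC → <1 0 0>, <1 0 1>, <1 2 0>, <1 2 1>, <2 2 0>, <2 2 1>
under TSO → <1 0 0>, <1 0 1>, <1 2 0>, <1 2 1>, <2 2 0>, <2 2 1>
under PSO → <1 0 0>, <1 0 1>, <1 2 0>, <1 2 1>, <2 0 0>, <2 0 1>, <2 2 0>, <2 2 1>
target <2 0 1> ∈ {PSO}

SC:no TSO:no PSO:yes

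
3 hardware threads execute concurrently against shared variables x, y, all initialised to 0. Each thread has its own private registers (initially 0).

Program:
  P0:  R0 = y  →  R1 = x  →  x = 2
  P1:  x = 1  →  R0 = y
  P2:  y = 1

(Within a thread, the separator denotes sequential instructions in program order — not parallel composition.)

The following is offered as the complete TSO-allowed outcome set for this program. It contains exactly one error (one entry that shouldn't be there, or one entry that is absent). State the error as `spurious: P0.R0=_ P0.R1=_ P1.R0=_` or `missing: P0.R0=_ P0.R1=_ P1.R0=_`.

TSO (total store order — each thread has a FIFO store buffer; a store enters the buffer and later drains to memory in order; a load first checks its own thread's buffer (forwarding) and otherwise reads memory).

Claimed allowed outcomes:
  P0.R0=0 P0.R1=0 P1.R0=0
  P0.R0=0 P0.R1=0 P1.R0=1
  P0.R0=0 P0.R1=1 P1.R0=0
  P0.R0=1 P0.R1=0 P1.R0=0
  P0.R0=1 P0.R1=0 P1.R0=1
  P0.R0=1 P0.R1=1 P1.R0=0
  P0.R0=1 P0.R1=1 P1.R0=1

outcome vector order: (P0.R0,P0.R1,P1.R0)
TSO (8): 000 001 010 011 100 101 110 111
TSO∖claimed = {011}

missing: P0.R0=0 P0.R1=1 P1.R0=1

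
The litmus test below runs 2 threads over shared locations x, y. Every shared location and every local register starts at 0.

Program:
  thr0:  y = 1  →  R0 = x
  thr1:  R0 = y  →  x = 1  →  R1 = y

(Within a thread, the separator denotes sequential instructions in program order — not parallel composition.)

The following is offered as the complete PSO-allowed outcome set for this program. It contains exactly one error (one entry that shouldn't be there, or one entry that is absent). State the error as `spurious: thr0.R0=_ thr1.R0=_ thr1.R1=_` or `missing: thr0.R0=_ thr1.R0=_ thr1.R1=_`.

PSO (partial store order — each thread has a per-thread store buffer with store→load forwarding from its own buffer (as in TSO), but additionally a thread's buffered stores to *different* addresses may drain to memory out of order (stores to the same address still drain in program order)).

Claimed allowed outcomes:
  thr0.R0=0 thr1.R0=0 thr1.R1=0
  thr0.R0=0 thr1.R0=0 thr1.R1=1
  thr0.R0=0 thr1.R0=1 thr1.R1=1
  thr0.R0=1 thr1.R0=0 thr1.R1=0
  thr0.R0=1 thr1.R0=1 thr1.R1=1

missing: thr0.R0=1 thr1.R0=0 thr1.R1=1

outcome vector order: (thr0.R0,thr1.R0,thr1.R1)
PSO: 6 outcomes — {0/0/0 0/0/1 0/1/1 1/0/0 1/0/1 1/1/1}
PSO∖claimed = {1/0/1}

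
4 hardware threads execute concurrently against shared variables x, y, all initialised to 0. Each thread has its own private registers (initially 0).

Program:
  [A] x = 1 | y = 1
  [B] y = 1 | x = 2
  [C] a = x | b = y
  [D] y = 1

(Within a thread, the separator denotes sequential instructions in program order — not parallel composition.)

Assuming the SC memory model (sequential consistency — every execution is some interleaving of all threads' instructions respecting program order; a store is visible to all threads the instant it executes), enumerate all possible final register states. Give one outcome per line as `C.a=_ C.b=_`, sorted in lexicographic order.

C.a=0 C.b=0
C.a=0 C.b=1
C.a=1 C.b=0
C.a=1 C.b=1
C.a=2 C.b=1

outcome vector order: (C.a,C.b)
|SC outcomes| = 5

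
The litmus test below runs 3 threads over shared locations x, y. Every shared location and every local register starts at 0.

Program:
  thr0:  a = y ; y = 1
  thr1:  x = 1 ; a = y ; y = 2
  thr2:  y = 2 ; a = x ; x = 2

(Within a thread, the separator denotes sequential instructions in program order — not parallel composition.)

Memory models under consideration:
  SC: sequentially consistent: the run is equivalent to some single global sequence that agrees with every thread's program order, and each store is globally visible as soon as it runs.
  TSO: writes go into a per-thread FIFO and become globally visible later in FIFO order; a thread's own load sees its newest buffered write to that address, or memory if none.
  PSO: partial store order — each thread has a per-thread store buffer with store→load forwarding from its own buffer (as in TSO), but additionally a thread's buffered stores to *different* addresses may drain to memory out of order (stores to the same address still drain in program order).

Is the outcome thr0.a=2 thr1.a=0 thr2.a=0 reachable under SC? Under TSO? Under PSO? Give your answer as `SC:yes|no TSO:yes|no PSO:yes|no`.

outcome vector order: (thr0.a,thr1.a,thr2.a)
SC: 10 outcomes — {0/0/1 0/1/0 0/1/1 0/2/0 0/2/1 2/0/1 2/1/0 2/1/1 2/2/0 2/2/1}
TSO: 12 outcomes — {0/0/0 0/0/1 0/1/0 0/1/1 0/2/0 0/2/1 2/0/0 2/0/1 2/1/0 2/1/1 2/2/0 2/2/1}
PSO: 12 outcomes — {0/0/0 0/0/1 0/1/0 0/1/1 0/2/0 0/2/1 2/0/0 2/0/1 2/1/0 2/1/1 2/2/0 2/2/1}
target 2/0/0 ∈ {TSO,PSO}

SC:no TSO:yes PSO:yes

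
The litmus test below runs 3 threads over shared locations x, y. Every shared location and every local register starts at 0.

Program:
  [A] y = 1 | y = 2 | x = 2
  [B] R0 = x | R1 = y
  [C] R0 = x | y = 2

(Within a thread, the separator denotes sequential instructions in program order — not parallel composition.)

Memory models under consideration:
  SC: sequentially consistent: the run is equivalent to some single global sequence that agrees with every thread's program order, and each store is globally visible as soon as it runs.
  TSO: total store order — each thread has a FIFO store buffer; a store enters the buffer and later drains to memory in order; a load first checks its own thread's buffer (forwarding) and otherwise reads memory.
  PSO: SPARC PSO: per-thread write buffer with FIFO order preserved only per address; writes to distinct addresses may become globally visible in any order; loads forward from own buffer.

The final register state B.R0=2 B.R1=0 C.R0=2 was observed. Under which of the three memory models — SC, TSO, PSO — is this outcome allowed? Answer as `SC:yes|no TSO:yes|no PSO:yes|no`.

SC:no TSO:no PSO:yes

outcome vector order: (B.R0,B.R1,C.R0)
SC (8): (0,0,0), (0,0,2), (0,1,0), (0,1,2), (0,2,0), (0,2,2), (2,2,0), (2,2,2)
TSO (8): (0,0,0), (0,0,2), (0,1,0), (0,1,2), (0,2,0), (0,2,2), (2,2,0), (2,2,2)
PSO (12): (0,0,0), (0,0,2), (0,1,0), (0,1,2), (0,2,0), (0,2,2), (2,0,0), (2,0,2), (2,1,0), (2,1,2), (2,2,0), (2,2,2)
target (2,0,2) ∈ {PSO}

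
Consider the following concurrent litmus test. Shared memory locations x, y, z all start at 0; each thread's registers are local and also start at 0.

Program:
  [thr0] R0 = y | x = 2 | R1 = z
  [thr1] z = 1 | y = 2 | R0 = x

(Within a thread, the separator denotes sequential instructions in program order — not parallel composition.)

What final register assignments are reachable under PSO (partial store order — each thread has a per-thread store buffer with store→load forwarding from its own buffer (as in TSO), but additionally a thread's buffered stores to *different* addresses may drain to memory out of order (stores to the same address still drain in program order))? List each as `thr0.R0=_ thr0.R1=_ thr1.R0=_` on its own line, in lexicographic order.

thr0.R0=0 thr0.R1=0 thr1.R0=0
thr0.R0=0 thr0.R1=0 thr1.R0=2
thr0.R0=0 thr0.R1=1 thr1.R0=0
thr0.R0=0 thr0.R1=1 thr1.R0=2
thr0.R0=2 thr0.R1=0 thr1.R0=0
thr0.R0=2 thr0.R1=0 thr1.R0=2
thr0.R0=2 thr0.R1=1 thr1.R0=0
thr0.R0=2 thr0.R1=1 thr1.R0=2

outcome vector order: (thr0.R0,thr0.R1,thr1.R0)
|PSO outcomes| = 8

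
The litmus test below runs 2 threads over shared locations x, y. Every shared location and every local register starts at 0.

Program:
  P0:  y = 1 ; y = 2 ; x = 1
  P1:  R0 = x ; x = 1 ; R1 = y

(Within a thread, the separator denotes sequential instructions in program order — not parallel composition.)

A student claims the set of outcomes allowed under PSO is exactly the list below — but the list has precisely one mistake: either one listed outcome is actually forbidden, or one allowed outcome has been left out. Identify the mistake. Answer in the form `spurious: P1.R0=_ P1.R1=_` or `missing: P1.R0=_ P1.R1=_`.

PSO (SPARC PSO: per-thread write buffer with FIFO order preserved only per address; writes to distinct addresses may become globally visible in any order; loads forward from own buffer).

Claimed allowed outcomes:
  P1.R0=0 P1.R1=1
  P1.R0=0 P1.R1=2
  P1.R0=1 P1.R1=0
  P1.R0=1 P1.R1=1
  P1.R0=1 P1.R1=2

missing: P1.R0=0 P1.R1=0

outcome vector order: (P1.R0,P1.R1)
PSO (6): 0/0; 0/1; 0/2; 1/0; 1/1; 1/2
PSO∖claimed = {0/0}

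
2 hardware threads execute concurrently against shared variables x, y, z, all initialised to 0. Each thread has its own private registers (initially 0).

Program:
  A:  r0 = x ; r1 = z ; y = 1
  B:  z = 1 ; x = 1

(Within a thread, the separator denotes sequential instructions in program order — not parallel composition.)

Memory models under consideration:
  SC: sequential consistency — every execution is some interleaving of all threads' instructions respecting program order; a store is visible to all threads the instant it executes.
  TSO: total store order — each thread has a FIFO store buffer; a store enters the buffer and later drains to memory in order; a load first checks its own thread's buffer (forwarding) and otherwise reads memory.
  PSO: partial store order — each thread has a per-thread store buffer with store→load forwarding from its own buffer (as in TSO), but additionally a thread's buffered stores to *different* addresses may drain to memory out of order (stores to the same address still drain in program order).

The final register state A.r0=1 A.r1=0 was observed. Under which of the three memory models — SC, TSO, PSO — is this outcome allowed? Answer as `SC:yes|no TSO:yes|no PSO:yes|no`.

outcome vector order: (A.r0,A.r1)
SC (3): 0/0; 0/1; 1/1
TSO (3): 0/0; 0/1; 1/1
PSO (4): 0/0; 0/1; 1/0; 1/1
target 1/0 ∈ {PSO}

SC:no TSO:no PSO:yes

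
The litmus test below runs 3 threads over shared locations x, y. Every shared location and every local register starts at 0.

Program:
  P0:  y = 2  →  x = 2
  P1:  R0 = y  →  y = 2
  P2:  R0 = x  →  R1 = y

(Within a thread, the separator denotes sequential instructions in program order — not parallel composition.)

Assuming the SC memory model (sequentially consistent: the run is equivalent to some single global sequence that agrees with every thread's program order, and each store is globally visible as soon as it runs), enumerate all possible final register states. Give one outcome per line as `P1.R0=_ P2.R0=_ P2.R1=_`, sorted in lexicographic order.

P1.R0=0 P2.R0=0 P2.R1=0
P1.R0=0 P2.R0=0 P2.R1=2
P1.R0=0 P2.R0=2 P2.R1=2
P1.R0=2 P2.R0=0 P2.R1=0
P1.R0=2 P2.R0=0 P2.R1=2
P1.R0=2 P2.R0=2 P2.R1=2

outcome vector order: (P1.R0,P2.R0,P2.R1)
|SC outcomes| = 6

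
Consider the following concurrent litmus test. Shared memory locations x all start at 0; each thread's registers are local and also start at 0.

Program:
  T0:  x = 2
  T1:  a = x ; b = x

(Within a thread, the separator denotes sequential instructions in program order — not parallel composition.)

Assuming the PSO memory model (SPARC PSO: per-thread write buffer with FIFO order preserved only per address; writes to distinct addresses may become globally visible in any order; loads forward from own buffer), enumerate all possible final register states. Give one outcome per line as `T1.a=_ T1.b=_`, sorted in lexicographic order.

T1.a=0 T1.b=0
T1.a=0 T1.b=2
T1.a=2 T1.b=2

outcome vector order: (T1.a,T1.b)
|PSO outcomes| = 3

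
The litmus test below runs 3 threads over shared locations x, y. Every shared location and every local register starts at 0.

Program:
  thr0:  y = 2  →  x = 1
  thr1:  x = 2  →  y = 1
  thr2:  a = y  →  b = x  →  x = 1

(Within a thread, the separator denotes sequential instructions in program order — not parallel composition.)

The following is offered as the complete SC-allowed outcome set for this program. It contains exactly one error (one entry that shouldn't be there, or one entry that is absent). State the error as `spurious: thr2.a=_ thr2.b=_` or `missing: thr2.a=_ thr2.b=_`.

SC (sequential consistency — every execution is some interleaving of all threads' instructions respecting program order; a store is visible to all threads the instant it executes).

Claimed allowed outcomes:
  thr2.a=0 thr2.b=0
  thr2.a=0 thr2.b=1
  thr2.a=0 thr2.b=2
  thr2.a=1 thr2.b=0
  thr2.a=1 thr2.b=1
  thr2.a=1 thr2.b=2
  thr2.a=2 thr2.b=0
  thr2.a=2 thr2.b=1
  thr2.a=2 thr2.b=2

spurious: thr2.a=1 thr2.b=0

outcome vector order: (thr2.a,thr2.b)
SC (8): (0,0) (0,1) (0,2) (1,1) (1,2) (2,0) (2,1) (2,2)
claimed∖SC = {(1,0)}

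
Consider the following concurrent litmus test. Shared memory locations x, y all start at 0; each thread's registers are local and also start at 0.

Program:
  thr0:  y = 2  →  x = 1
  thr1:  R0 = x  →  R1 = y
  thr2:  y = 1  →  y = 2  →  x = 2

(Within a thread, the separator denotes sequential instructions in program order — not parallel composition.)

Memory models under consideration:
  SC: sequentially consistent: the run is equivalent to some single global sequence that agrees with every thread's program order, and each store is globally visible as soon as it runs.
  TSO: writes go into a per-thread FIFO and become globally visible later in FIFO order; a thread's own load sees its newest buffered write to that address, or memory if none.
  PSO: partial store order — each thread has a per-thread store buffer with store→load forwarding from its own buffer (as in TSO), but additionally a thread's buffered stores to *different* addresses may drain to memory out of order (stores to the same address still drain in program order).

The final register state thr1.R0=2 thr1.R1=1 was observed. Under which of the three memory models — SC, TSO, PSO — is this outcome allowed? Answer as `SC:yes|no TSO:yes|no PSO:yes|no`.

outcome vector order: (thr1.R0,thr1.R1)
under SC → 00 01 02 11 12 22
under TSO → 00 01 02 11 12 22
under PSO → 00 01 02 10 11 12 20 21 22
target 21 ∈ {PSO}

SC:no TSO:no PSO:yes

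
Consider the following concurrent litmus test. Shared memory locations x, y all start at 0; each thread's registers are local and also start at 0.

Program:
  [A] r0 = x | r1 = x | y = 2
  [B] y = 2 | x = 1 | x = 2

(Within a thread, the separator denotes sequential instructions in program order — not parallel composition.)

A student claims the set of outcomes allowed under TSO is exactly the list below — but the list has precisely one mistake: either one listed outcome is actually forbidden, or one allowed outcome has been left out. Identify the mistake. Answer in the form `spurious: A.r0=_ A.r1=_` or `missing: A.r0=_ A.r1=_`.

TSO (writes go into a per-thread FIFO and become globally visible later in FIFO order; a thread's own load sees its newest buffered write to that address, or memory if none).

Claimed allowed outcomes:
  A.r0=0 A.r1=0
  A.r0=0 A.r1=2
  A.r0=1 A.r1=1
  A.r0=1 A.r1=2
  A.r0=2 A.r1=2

missing: A.r0=0 A.r1=1

outcome vector order: (A.r0,A.r1)
under TSO → 0/0, 0/1, 0/2, 1/1, 1/2, 2/2
TSO∖claimed = {0/1}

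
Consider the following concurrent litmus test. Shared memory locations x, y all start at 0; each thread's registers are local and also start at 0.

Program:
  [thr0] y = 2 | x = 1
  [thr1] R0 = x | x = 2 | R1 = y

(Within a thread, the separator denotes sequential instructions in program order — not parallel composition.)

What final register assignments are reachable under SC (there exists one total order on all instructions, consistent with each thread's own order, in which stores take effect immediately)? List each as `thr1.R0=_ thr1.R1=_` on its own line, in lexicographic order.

outcome vector order: (thr1.R0,thr1.R1)
|SC outcomes| = 3

thr1.R0=0 thr1.R1=0
thr1.R0=0 thr1.R1=2
thr1.R0=1 thr1.R1=2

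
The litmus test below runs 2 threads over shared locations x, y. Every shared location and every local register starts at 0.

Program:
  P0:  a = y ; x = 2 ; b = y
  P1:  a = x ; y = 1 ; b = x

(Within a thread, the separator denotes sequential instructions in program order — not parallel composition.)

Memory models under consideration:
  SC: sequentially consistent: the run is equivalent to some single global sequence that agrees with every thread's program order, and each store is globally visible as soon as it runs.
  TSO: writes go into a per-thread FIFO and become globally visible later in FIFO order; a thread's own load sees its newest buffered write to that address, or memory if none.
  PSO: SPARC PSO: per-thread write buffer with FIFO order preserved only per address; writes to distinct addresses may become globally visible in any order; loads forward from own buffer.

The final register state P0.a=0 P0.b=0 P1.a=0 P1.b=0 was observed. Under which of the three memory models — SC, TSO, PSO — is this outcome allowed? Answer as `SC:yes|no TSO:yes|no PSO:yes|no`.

outcome vector order: (P0.a,P0.b,P1.a,P1.b)
under SC → <0 0 0 2>, <0 0 2 2>, <0 1 0 0>, <0 1 0 2>, <0 1 2 2>, <1 1 0 0>, <1 1 0 2>
under TSO → <0 0 0 0>, <0 0 0 2>, <0 0 2 2>, <0 1 0 0>, <0 1 0 2>, <0 1 2 2>, <1 1 0 0>, <1 1 0 2>
under PSO → <0 0 0 0>, <0 0 0 2>, <0 0 2 2>, <0 1 0 0>, <0 1 0 2>, <0 1 2 2>, <1 1 0 0>, <1 1 0 2>
target <0 0 0 0> ∈ {TSO,PSO}

SC:no TSO:yes PSO:yes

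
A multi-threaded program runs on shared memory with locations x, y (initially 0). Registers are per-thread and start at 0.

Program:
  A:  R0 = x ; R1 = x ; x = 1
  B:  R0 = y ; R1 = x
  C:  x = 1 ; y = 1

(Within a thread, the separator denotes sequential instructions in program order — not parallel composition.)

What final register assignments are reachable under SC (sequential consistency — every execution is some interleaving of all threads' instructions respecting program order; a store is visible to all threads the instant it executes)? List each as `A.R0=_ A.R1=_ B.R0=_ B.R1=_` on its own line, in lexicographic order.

A.R0=0 A.R1=0 B.R0=0 B.R1=0
A.R0=0 A.R1=0 B.R0=0 B.R1=1
A.R0=0 A.R1=0 B.R0=1 B.R1=1
A.R0=0 A.R1=1 B.R0=0 B.R1=0
A.R0=0 A.R1=1 B.R0=0 B.R1=1
A.R0=0 A.R1=1 B.R0=1 B.R1=1
A.R0=1 A.R1=1 B.R0=0 B.R1=0
A.R0=1 A.R1=1 B.R0=0 B.R1=1
A.R0=1 A.R1=1 B.R0=1 B.R1=1

outcome vector order: (A.R0,A.R1,B.R0,B.R1)
|SC outcomes| = 9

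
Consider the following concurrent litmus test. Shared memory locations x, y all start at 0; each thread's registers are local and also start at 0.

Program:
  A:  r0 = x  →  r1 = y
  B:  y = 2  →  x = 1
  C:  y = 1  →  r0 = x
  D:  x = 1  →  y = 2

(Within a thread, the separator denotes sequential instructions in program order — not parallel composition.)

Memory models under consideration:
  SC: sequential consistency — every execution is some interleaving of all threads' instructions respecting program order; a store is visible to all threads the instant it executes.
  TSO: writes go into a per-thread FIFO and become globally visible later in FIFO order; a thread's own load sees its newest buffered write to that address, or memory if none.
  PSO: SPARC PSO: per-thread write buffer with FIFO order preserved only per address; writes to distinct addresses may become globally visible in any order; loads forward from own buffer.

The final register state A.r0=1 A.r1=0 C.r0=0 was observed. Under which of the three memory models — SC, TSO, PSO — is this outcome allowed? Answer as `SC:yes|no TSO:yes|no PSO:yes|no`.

outcome vector order: (A.r0,A.r1,C.r0)
under SC → (0,0,0); (0,0,1); (0,1,0); (0,1,1); (0,2,0); (0,2,1); (1,0,1); (1,1,0); (1,1,1); (1,2,0); (1,2,1)
under TSO → (0,0,0); (0,0,1); (0,1,0); (0,1,1); (0,2,0); (0,2,1); (1,0,0); (1,0,1); (1,1,0); (1,1,1); (1,2,0); (1,2,1)
under PSO → (0,0,0); (0,0,1); (0,1,0); (0,1,1); (0,2,0); (0,2,1); (1,0,0); (1,0,1); (1,1,0); (1,1,1); (1,2,0); (1,2,1)
target (1,0,0) ∈ {TSO,PSO}

SC:no TSO:yes PSO:yes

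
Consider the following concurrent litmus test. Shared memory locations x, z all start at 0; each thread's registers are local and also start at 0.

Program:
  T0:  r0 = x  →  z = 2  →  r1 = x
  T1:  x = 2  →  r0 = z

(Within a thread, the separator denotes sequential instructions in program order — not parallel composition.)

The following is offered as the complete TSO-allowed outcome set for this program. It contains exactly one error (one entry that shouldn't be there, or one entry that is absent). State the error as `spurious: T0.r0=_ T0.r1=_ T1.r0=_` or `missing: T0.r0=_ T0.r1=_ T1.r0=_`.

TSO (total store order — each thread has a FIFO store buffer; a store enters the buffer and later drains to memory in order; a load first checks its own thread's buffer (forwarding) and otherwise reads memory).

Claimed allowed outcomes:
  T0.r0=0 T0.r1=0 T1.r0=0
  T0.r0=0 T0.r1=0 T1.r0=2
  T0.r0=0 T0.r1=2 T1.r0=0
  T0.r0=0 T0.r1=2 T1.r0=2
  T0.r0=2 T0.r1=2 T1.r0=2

outcome vector order: (T0.r0,T0.r1,T1.r0)
under TSO → 000 002 020 022 220 222
TSO∖claimed = {220}

missing: T0.r0=2 T0.r1=2 T1.r0=0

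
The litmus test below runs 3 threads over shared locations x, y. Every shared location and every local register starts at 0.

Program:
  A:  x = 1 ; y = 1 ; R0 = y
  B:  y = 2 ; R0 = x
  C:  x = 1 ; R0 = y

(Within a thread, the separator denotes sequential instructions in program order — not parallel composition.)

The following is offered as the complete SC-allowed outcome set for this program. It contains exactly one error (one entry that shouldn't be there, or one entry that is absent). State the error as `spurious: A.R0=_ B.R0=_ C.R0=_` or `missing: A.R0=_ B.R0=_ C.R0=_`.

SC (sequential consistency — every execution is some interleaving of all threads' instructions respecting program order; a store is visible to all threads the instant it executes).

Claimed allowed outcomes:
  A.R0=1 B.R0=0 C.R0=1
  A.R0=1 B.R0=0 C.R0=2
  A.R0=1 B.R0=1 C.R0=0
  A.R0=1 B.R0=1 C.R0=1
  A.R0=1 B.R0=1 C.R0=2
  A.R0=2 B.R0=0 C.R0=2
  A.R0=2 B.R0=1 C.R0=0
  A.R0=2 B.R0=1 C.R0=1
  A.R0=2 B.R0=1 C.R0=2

spurious: A.R0=2 B.R0=0 C.R0=2

outcome vector order: (A.R0,B.R0,C.R0)
SC: 8 outcomes — {<1 0 1> <1 0 2> <1 1 0> <1 1 1> <1 1 2> <2 1 0> <2 1 1> <2 1 2>}
claimed∖SC = {<2 0 2>}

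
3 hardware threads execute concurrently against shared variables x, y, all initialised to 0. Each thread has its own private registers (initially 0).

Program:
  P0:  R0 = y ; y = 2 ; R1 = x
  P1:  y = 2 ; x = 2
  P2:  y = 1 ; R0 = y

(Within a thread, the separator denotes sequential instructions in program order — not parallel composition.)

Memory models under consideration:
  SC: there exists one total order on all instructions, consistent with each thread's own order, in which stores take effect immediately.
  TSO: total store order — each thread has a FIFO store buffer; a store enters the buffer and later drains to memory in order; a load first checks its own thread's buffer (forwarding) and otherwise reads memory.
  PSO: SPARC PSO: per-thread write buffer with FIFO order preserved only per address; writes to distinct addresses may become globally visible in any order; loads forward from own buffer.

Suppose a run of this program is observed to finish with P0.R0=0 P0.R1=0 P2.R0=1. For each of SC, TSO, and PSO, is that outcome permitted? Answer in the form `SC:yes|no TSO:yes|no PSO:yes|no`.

SC:yes TSO:yes PSO:yes

outcome vector order: (P0.R0,P0.R1,P2.R0)
under SC → (0,0,1), (0,0,2), (0,2,1), (0,2,2), (1,0,1), (1,0,2), (1,2,1), (1,2,2), (2,0,1), (2,0,2), (2,2,1), (2,2,2)
under TSO → (0,0,1), (0,0,2), (0,2,1), (0,2,2), (1,0,1), (1,0,2), (1,2,1), (1,2,2), (2,0,1), (2,0,2), (2,2,1), (2,2,2)
under PSO → (0,0,1), (0,0,2), (0,2,1), (0,2,2), (1,0,1), (1,0,2), (1,2,1), (1,2,2), (2,0,1), (2,0,2), (2,2,1), (2,2,2)
target (0,0,1) ∈ {SC,TSO,PSO}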